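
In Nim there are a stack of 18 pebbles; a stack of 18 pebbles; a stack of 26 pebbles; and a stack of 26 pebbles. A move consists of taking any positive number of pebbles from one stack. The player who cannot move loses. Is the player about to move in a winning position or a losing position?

Compute the nim-sum pairwise:
18 XOR 18 = 0
0 XOR 26 = 26
26 XOR 26 = 0
The nim-sum is 0, so this is a P-position: the player to move is in a losing position under optimal play.

Losing position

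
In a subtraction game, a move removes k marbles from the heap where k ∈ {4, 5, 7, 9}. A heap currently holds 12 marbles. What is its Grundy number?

3

Compute g(0), g(1), … for moves {4, 5, 7, 9}:
k:     0  1  2  3  4  5  6  7  8  9 10 11 12
g(k):  0  0  0  0  1  1  1  1  2  2  2  2  3
So g(12) = 3.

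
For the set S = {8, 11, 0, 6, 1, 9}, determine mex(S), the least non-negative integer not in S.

2

The values 0, 1 are all present; 2 is the first non-negative integer missing from the set.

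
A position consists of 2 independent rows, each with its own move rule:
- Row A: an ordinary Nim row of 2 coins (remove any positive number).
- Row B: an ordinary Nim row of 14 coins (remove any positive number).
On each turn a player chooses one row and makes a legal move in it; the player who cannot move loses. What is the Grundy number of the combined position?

Row A is a plain Nim row of size 2, so its Grundy value is 2.
Row B is a plain Nim row of size 14, so its Grundy value is 14.
The value of a disjunctive sum is the nim-sum of the parts.
Combined value = 2 ⊕ 14 = 12.

12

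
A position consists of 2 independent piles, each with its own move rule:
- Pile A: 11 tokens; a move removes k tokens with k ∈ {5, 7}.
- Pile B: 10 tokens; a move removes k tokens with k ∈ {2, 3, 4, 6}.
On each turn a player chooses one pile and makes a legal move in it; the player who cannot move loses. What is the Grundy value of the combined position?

Grundy values for pile A (subtraction set {5, 7}):
g(0) = mex{} = 0
g(1) = mex{} = 0
g(2) = mex{} = 0
g(3) = mex{} = 0
g(4) = mex{} = 0
g(5) = mex{0} = 1
g(6) = mex{0} = 1
g(7) = mex{0} = 1
g(8) = mex{0} = 1
g(9) = mex{0} = 1
g(10) = mex{0,1} = 2
g(11) = mex{0,1} = 2
So g(11) = 2.
Build the Grundy sequence for pile B with g(k) = mex{g(k−s) : s ∈ {2, 3, 4, 6}, s ≤ k}:
k:     0  1  2  3  4  5  6  7  8  9 10
g(k):  0  0  1  1  2  2  3  3  0  0  1
So g(10) = 1.
By the Sprague-Grundy theorem, the Grundy value of a sum of independent games is the XOR of the component values.
Combined value = 2 ⊕ 1 = 3.

3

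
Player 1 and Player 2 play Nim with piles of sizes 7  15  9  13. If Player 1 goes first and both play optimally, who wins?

Player 1 wins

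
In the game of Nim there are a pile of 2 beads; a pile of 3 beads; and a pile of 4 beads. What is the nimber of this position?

5

Write each in binary and XOR column by column:
  010  (2)
  011  (3)
  100  (4)
  ---
  101  (5)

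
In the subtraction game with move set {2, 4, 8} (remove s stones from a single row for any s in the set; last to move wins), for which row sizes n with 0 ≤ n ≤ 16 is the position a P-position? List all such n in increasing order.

0, 1, 6, 7, 12, 13

Build the Grundy sequence with g(k) = mex{g(k−s) : s ∈ {2, 4, 8}, s ≤ k}:
k:     0  1  2  3  4  5  6  7  8  9 10 11 12 13 14 15 16
g(k):  0  0  1  1  2  2  0  0  1  1  2  2  0  0  1  1  2
The P-positions (g = 0) in 0..16 are 0, 1, 6, 7, 12, 13.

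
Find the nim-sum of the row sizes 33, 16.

Compute the nim-sum pairwise:
33 XOR 16 = 49

49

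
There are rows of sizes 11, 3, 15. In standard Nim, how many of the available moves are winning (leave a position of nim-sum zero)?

Compute the nim-sum pairwise:
11 ^ 3 = 8
8 ^ 15 = 7
The overall nim-sum is X = 7. A row of size p has a winning move iff p XOR X < p (reduce it to p XOR X).
  11: 11 XOR 7 = 12 ≥ 11 — no move.
  3: 3 XOR 7 = 4 ≥ 3 — no move.
  15: 15 XOR 7 = 8 < 15 — winning move (to 8).
That gives 1 winning move.

1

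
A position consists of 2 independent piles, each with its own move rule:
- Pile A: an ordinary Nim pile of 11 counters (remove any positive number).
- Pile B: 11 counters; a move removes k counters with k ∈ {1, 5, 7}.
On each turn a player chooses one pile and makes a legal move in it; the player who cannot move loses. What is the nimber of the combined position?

10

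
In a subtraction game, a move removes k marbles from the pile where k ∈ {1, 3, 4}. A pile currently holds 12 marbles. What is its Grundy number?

3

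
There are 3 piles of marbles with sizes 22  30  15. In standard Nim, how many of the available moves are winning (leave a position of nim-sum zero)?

3

In binary:
  10110  (22)
  11110  (30)
  01111  (15)
  -----
  00111  (7)
The overall nim-sum is X = 7. A pile of size p has a winning move iff p XOR X < p (reduce it to p XOR X).
  22: 22 XOR 7 = 17 < 22 — winning move (to 17).
  30: 30 XOR 7 = 25 < 30 — winning move (to 25).
  15: 15 XOR 7 = 8 < 15 — winning move (to 8).
That gives 3 winning moves.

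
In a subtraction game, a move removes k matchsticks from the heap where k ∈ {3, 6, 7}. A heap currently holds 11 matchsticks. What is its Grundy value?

Build the Grundy sequence with g(k) = mex{g(k−s) : s ∈ {3, 6, 7}, s ≤ k}:
k:     0  1  2  3  4  5  6  7  8  9 10 11
g(k):  0  0  0  1  1  1  2  2  2  3  0  0
So g(11) = 0.

0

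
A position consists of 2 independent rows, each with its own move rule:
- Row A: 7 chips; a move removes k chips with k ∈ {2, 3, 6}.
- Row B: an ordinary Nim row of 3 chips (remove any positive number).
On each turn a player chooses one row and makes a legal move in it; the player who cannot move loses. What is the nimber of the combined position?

2

Build the Grundy sequence for row A with g(k) = mex{g(k−s) : s ∈ {2, 3, 6}, s ≤ k}:
g(0) = mex{} = 0
g(1) = mex{} = 0
g(2) = mex{0} = 1
g(3) = mex{0} = 1
g(4) = mex{0,1} = 2
g(5) = mex{1} = 0
g(6) = mex{0,1,2} = 3
g(7) = mex{0,2} = 1
So g(7) = 1.
Row B is a plain Nim row of size 3, so its Grundy value is 3.
By the Sprague-Grundy theorem, the Grundy value of a sum of independent games is the XOR of the component values.
Combined value = 1 ⊕ 3 = 2.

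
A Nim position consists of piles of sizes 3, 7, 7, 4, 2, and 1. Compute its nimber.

Compute the nim-sum pairwise:
3 ⊕ 7 = 4
4 ⊕ 7 = 3
3 ⊕ 4 = 7
7 ⊕ 2 = 5
5 ⊕ 1 = 4

4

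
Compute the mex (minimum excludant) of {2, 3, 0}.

1

0 is in the set but 1 is not, so the mex is 1.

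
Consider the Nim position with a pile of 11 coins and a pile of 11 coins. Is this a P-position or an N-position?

P-position

Nim-sum: 11 ^ 11 = 0.
The nim-sum is 0, so this is a P-position: the player to move is in a losing position under optimal play.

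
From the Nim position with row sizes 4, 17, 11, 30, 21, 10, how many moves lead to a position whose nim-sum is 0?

3

Compute the nim-sum pairwise:
4 XOR 17 = 21
21 XOR 11 = 30
30 XOR 30 = 0
0 XOR 21 = 21
21 XOR 10 = 31
The overall nim-sum is X = 31. A row of size p has a winning move iff p XOR X < p (reduce it to p XOR X).
  4: 4 XOR 31 = 27 ≥ 4 — no move.
  17: 17 XOR 31 = 14 < 17 — winning move (to 14).
  11: 11 XOR 31 = 20 ≥ 11 — no move.
  30: 30 XOR 31 = 1 < 30 — winning move (to 1).
  21: 21 XOR 31 = 10 < 21 — winning move (to 10).
  10: 10 XOR 31 = 21 ≥ 10 — no move.
That gives 3 winning moves.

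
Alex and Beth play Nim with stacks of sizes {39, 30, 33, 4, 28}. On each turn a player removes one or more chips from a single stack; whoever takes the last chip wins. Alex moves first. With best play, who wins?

Compute the nim-sum pairwise:
39 ^ 30 = 57
57 ^ 33 = 24
24 ^ 4 = 28
28 ^ 28 = 0
The nim-sum is 0, so this is a P-position: the player to move is in a losing position under optimal play; Alex is about to move from it and so loses — Beth wins.

Beth wins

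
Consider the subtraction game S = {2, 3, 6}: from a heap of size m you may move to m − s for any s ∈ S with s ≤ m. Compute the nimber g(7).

1

Compute g(0), g(1), … for moves {2, 3, 6}:
g(0) = mex{} = 0
g(1) = mex{} = 0
g(2) = mex{0} = 1
g(3) = mex{0} = 1
g(4) = mex{0,1} = 2
g(5) = mex{1} = 0
g(6) = mex{0,1,2} = 3
g(7) = mex{0,2} = 1
So g(7) = 1.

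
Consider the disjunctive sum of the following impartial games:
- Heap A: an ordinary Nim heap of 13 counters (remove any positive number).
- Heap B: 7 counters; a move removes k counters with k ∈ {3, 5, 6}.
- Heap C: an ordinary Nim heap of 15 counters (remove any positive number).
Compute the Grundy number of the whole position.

Heap A is a plain Nim heap of size 13, so its Grundy value is 13.
Grundy values for heap B (subtraction set {3, 5, 6}):
g(0) = mex{} = 0
g(1) = mex{} = 0
g(2) = mex{} = 0
g(3) = mex{0} = 1
g(4) = mex{0} = 1
g(5) = mex{0} = 1
g(6) = mex{0,1} = 2
g(7) = mex{0,1} = 2
So g(7) = 2.
Heap C is a plain Nim heap of size 15, so its Grundy value is 15.
The value of a disjunctive sum is the nim-sum of the parts.
Combined value = 13 ⊕ 2 ⊕ 15 = 0.

0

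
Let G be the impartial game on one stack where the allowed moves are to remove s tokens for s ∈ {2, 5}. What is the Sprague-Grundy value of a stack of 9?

Compute g(0), g(1), … for moves {2, 5}:
g(0) = mex{} = 0
g(1) = mex{} = 0
g(2) = mex{0} = 1
g(3) = mex{0} = 1
g(4) = mex{1} = 0
g(5) = mex{0,1} = 2
g(6) = mex{0} = 1
g(7) = mex{1,2} = 0
g(8) = mex{1} = 0
g(9) = mex{0} = 1
So g(9) = 1.

1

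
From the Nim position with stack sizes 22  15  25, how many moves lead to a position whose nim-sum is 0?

Nim-sum: 22 ⊕ 15 ⊕ 25 = 0.
The nim-sum is already 0, so every move leaves a nonzero nim-sum — there are no winning moves.

0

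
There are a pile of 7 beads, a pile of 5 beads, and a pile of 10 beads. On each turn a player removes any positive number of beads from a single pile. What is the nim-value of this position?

8

Compute the nim-sum pairwise:
7 ^ 5 = 2
2 ^ 10 = 8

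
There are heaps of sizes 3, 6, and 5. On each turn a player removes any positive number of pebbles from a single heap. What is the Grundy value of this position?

0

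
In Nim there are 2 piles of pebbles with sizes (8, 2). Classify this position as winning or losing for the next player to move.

Bitwise XOR of the heap sizes:
  1000  (8)
  0010  (2)
  ----
  1010  (10)
The nim-sum is 10 ≠ 0, so this is an N-position: the player to move can win.

Winning position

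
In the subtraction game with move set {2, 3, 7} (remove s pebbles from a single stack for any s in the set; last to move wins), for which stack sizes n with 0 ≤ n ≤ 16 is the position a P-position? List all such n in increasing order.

Grundy values for subtraction set {2, 3, 7}:
k:     0  1  2  3  4  5  6  7  8  9 10 11 12 13 14 15 16
g(k):  0  0  1  1  2  0  0  1  1  2  0  0  1  1  2  0  0
The P-positions (g = 0) in 0..16 are 0, 1, 5, 6, 10, 11, 15, 16.

0, 1, 5, 6, 10, 11, 15, 16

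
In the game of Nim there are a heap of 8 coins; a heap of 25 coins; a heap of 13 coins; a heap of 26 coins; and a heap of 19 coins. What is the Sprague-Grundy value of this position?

21

Compute the nim-sum pairwise:
8 XOR 25 = 17
17 XOR 13 = 28
28 XOR 26 = 6
6 XOR 19 = 21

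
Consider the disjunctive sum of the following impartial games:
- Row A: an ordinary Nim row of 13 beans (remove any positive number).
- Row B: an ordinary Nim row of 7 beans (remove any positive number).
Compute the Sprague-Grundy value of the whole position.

Row A is a plain Nim row of size 13, so its Grundy value is 13.
Row B is a plain Nim row of size 7, so its Grundy value is 7.
The value of a disjunctive sum is the nim-sum of the parts.
Combined value = 13 XOR 7 = 10.

10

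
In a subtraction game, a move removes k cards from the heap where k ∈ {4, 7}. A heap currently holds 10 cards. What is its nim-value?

Build the Grundy sequence with g(k) = mex{g(k−s) : s ∈ {4, 7}, s ≤ k}:
k:     0  1  2  3  4  5  6  7  8  9 10
g(k):  0  0  0  0  1  1  1  1  2  2  2
So g(10) = 2.

2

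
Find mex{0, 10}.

1

0 is in the set but 1 is not, so the mex is 1.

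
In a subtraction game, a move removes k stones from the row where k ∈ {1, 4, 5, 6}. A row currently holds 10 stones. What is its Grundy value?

1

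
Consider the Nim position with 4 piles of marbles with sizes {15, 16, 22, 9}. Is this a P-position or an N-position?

Write each in binary and XOR column by column:
  01111  (15)
  10000  (16)
  10110  (22)
  01001  (9)
  -----
  00000  (0)
The nim-sum is 0, so this is a P-position: the player to move is in a losing position under optimal play.

P-position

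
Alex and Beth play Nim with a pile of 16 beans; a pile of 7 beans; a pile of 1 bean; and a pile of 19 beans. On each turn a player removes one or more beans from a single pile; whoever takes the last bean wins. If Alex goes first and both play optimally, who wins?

Alex wins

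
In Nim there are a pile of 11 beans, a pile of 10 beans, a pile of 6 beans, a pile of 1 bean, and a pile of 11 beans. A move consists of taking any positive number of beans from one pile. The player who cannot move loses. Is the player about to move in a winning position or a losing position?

Nim-sum: 11 XOR 10 XOR 6 XOR 1 XOR 11 = 13.
The nim-sum is 13 ≠ 0, so this is an N-position: the player to move can win.

Winning position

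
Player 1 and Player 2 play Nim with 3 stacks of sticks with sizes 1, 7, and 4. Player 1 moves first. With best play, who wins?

Player 1 wins

Compute the nim-sum pairwise:
1 ⊕ 7 = 6
6 ⊕ 4 = 2
The nim-sum is 2 ≠ 0, so this is an N-position: the player to move can win; Player 1 has a winning move.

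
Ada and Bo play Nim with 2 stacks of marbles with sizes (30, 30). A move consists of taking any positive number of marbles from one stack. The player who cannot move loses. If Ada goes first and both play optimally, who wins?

Bo wins

Nim-sum: 30 XOR 30 = 0.
The nim-sum is 0, so this is a P-position: the player to move is in a losing position under optimal play; Ada is about to move from it and so loses — Bo wins.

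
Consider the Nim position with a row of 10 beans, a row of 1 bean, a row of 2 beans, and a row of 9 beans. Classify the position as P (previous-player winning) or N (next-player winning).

P-position

In binary:
  1010  (10)
  0001  (1)
  0010  (2)
  1001  (9)
  ----
  0000  (0)
The nim-sum is 0, so this is a P-position: the player to move is in a losing position under optimal play.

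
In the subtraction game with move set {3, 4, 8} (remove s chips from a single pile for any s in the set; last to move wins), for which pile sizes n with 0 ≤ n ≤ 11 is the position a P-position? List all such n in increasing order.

0, 1, 2, 7

Build the Grundy sequence with g(k) = mex{g(k−s) : s ∈ {3, 4, 8}, s ≤ k}:
k:     0  1  2  3  4  5  6  7  8  9 10 11
g(k):  0  0  0  1  1  1  2  0  2  3  1  3
The P-positions (g = 0) in 0..11 are 0, 1, 2, 7.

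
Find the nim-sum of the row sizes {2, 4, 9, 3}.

12

Compute the nim-sum pairwise:
2 ⊕ 4 = 6
6 ⊕ 9 = 15
15 ⊕ 3 = 12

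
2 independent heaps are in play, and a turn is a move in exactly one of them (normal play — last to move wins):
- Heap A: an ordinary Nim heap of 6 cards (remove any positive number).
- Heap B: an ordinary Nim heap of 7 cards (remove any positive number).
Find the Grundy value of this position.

1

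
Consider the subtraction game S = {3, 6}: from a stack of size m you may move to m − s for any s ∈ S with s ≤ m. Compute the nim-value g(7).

2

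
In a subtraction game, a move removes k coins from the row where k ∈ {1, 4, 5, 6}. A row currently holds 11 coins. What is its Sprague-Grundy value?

0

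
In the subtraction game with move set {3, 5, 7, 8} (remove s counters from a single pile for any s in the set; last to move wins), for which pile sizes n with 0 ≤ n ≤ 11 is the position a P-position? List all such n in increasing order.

Grundy values for subtraction set {3, 5, 7, 8}:
k:     0  1  2  3  4  5  6  7  8  9 10 11
g(k):  0  0  0  1  1  1  2  2  2  3  3  0
The P-positions (g = 0) in 0..11 are 0, 1, 2, 11.

0, 1, 2, 11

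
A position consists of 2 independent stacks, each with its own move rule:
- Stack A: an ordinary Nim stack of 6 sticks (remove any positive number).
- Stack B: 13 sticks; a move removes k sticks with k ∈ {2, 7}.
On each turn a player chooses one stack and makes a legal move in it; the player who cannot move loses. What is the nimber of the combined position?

6

Stack A is a plain Nim stack of size 6, so its Grundy value is 6.
Build the Grundy sequence for stack B with g(k) = mex{g(k−s) : s ∈ {2, 7}, s ≤ k}:
k:     0  1  2  3  4  5  6  7  8  9 10 11 12 13
g(k):  0  0  1  1  0  0  1  1  2  0  0  1  1  0
So g(13) = 0.
The value of a disjunctive sum is the nim-sum of the parts.
Combined value = 6 XOR 0 = 6.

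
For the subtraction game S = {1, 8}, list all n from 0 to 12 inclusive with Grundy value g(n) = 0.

0, 2, 4, 6, 9, 11

Build the Grundy sequence with g(k) = mex{g(k−s) : s ∈ {1, 8}, s ≤ k}:
k:     0  1  2  3  4  5  6  7  8  9 10 11 12
g(k):  0  1  0  1  0  1  0  1  2  0  1  0  1
The P-positions (g = 0) in 0..12 are 0, 2, 4, 6, 9, 11.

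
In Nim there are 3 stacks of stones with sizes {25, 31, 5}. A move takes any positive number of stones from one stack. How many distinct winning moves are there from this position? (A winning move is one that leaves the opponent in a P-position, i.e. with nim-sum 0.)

1

Compute the nim-sum pairwise:
25 XOR 31 = 6
6 XOR 5 = 3
The overall nim-sum is X = 3. A stack of size p has a winning move iff p XOR X < p (reduce it to p XOR X).
  25: 25 XOR 3 = 26 ≥ 25 — no move.
  31: 31 XOR 3 = 28 < 31 — winning move (to 28).
  5: 5 XOR 3 = 6 ≥ 5 — no move.
That gives 1 winning move.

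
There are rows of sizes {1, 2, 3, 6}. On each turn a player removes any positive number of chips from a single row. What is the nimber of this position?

Compute the nim-sum pairwise:
1 ⊕ 2 = 3
3 ⊕ 3 = 0
0 ⊕ 6 = 6

6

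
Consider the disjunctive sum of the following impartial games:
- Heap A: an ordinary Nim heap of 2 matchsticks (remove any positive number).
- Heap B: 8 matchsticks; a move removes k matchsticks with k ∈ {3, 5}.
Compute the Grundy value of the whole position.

2

Heap A is a plain Nim heap of size 2, so its Grundy value is 2.
For heap B, compute g(0), g(1), … with moves {3, 5}:
k:     0  1  2  3  4  5  6  7  8
g(k):  0  0  0  1  1  1  2  2  0
So g(8) = 0.
By the Sprague-Grundy theorem, the Grundy value of a sum of independent games is the XOR of the component values.
Combined value = 2 ⊕ 0 = 2.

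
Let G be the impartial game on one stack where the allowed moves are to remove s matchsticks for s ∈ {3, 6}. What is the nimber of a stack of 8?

2

Grundy values for subtraction set {3, 6}:
k:     0  1  2  3  4  5  6  7  8
g(k):  0  0  0  1  1  1  2  2  2
So g(8) = 2.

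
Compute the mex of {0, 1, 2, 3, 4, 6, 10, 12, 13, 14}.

5

The values 0, 1, 2, 3, 4 are all present; 5 is the first non-negative integer missing from the set.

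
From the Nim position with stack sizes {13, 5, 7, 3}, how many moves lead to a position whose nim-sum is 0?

Compute the nim-sum pairwise:
13 XOR 5 = 8
8 XOR 7 = 15
15 XOR 3 = 12
The overall nim-sum is X = 12. A stack of size p has a winning move iff p XOR X < p (reduce it to p XOR X).
  13: 13 XOR 12 = 1 < 13 — winning move (to 1).
  5: 5 XOR 12 = 9 ≥ 5 — no move.
  7: 7 XOR 12 = 11 ≥ 7 — no move.
  3: 3 XOR 12 = 15 ≥ 3 — no move.
That gives 1 winning move.

1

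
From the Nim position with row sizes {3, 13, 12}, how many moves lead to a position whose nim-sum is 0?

1

Compute the nim-sum pairwise:
3 ^ 13 = 14
14 ^ 12 = 2
The overall nim-sum is X = 2. A row of size p has a winning move iff p XOR X < p (reduce it to p XOR X).
  3: 3 XOR 2 = 1 < 3 — winning move (to 1).
  13: 13 XOR 2 = 15 ≥ 13 — no move.
  12: 12 XOR 2 = 14 ≥ 12 — no move.
That gives 1 winning move.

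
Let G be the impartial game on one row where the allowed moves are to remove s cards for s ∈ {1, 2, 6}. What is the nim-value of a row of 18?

1

Grundy values for subtraction set {1, 2, 6}:
k:     0  1  2  3  4  5  6  7  8  9 10 11 12 13 14 15 16 17 18
g(k):  0  1  2  0  1  2  3  0  1  2  0  1  2  3  0  1  2  0  1
So g(18) = 1.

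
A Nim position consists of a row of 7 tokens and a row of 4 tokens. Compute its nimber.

Compute the nim-sum pairwise:
7 ⊕ 4 = 3

3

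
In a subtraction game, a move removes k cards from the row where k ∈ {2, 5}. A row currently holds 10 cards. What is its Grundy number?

1

Grundy values for subtraction set {2, 5}:
k:     0  1  2  3  4  5  6  7  8  9 10
g(k):  0  0  1  1  0  2  1  0  0  1  1
So g(10) = 1.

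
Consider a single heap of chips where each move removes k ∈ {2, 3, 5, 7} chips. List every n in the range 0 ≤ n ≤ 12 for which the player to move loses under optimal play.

0, 1, 9, 10

Grundy values for subtraction set {2, 3, 5, 7}:
g(0) = mex{} = 0
g(1) = mex{} = 0
g(2) = mex{0} = 1
g(3) = mex{0} = 1
g(4) = mex{0,1} = 2
g(5) = mex{0,1} = 2
g(6) = mex{0,1,2} = 3
g(7) = mex{0,1,2} = 3
g(8) = mex{0,1,2,3} = 4
g(9) = mex{1,2,3} = 0
g(10) = mex{1,2,3,4} = 0
g(11) = mex{0,2,3,4} = 1
g(12) = mex{0,2,3} = 1
The P-positions (g = 0) in 0..12 are 0, 1, 9, 10.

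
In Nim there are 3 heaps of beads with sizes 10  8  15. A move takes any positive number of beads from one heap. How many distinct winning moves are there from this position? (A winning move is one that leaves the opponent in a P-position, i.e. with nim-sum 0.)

Compute the nim-sum pairwise:
10 XOR 8 = 2
2 XOR 15 = 13
The overall nim-sum is X = 13. A heap of size p has a winning move iff p XOR X < p (reduce it to p XOR X).
  10: 10 XOR 13 = 7 < 10 — winning move (to 7).
  8: 8 XOR 13 = 5 < 8 — winning move (to 5).
  15: 15 XOR 13 = 2 < 15 — winning move (to 2).
That gives 3 winning moves.

3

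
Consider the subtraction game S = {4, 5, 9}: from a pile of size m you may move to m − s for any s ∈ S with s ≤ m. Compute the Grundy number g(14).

Grundy values for subtraction set {4, 5, 9}:
k:     0  1  2  3  4  5  6  7  8  9 10 11 12 13 14
g(k):  0  0  0  0  1  1  1  1  2  2  2  2  3  0  0
So g(14) = 0.

0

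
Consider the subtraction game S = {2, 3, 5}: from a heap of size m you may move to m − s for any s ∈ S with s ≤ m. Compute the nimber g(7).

0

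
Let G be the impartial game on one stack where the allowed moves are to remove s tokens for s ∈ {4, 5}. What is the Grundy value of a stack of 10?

Grundy values for subtraction set {4, 5}:
g(0) = mex{} = 0
g(1) = mex{} = 0
g(2) = mex{} = 0
g(3) = mex{} = 0
g(4) = mex{0} = 1
g(5) = mex{0} = 1
g(6) = mex{0} = 1
g(7) = mex{0} = 1
g(8) = mex{0,1} = 2
g(9) = mex{1} = 0
g(10) = mex{1} = 0
So g(10) = 0.

0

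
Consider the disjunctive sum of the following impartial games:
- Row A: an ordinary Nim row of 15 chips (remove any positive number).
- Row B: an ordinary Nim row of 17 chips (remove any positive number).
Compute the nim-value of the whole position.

30

Row A is a plain Nim row of size 15, so its Grundy value is 15.
Row B is a plain Nim row of size 17, so its Grundy value is 17.
By the Sprague-Grundy theorem, the Grundy value of a sum of independent games is the XOR of the component values.
Combined value = 15 XOR 17 = 30.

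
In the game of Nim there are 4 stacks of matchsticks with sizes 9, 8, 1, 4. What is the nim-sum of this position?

4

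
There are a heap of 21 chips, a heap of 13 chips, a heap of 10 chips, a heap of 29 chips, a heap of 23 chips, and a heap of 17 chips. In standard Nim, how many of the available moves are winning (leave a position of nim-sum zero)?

3

Nim-sum: 21 XOR 13 XOR 10 XOR 29 XOR 23 XOR 17 = 9.
The overall nim-sum is X = 9. A heap of size p has a winning move iff p XOR X < p (reduce it to p XOR X).
  21: 21 XOR 9 = 28 ≥ 21 — no move.
  13: 13 XOR 9 = 4 < 13 — winning move (to 4).
  10: 10 XOR 9 = 3 < 10 — winning move (to 3).
  29: 29 XOR 9 = 20 < 29 — winning move (to 20).
  23: 23 XOR 9 = 30 ≥ 23 — no move.
  17: 17 XOR 9 = 24 ≥ 17 — no move.
That gives 3 winning moves.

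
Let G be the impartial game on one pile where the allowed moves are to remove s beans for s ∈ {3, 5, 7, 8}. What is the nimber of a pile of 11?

0

Grundy values for subtraction set {3, 5, 7, 8}:
k:     0  1  2  3  4  5  6  7  8  9 10 11
g(k):  0  0  0  1  1  1  2  2  2  3  3  0
So g(11) = 0.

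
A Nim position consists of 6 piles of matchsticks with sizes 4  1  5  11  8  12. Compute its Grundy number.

15

Bitwise XOR of the heap sizes:
  0100  (4)
  0001  (1)
  0101  (5)
  1011  (11)
  1000  (8)
  1100  (12)
  ----
  1111  (15)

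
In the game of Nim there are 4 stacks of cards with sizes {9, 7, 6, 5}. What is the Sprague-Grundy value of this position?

13

Compute the nim-sum pairwise:
9 XOR 7 = 14
14 XOR 6 = 8
8 XOR 5 = 13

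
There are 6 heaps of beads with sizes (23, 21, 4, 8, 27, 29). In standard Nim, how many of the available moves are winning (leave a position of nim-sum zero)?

3

Compute the nim-sum pairwise:
23 XOR 21 = 2
2 XOR 4 = 6
6 XOR 8 = 14
14 XOR 27 = 21
21 XOR 29 = 8
The overall nim-sum is X = 8. A heap of size p has a winning move iff p XOR X < p (reduce it to p XOR X).
  23: 23 XOR 8 = 31 ≥ 23 — no move.
  21: 21 XOR 8 = 29 ≥ 21 — no move.
  4: 4 XOR 8 = 12 ≥ 4 — no move.
  8: 8 XOR 8 = 0 < 8 — winning move (to 0).
  27: 27 XOR 8 = 19 < 27 — winning move (to 19).
  29: 29 XOR 8 = 21 < 29 — winning move (to 21).
That gives 3 winning moves.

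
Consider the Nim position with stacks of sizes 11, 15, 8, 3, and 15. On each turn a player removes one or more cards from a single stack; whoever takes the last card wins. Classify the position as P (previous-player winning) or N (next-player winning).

Nim-sum: 11 XOR 15 XOR 8 XOR 3 XOR 15 = 0.
The nim-sum is 0, so this is a P-position: the player to move is in a losing position under optimal play.

P-position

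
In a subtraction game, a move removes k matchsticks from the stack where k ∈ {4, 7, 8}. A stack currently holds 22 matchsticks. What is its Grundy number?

2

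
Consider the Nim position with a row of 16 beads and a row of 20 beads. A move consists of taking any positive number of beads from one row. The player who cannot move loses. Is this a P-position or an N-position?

N-position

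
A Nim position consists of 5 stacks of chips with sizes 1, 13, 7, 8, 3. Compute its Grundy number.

In binary:
  0001  (1)
  1101  (13)
  0111  (7)
  1000  (8)
  0011  (3)
  ----
  0000  (0)

0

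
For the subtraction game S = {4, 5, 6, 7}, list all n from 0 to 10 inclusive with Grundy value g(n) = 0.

0, 1, 2, 3

Compute g(0), g(1), … for moves {4, 5, 6, 7}:
k:     0  1  2  3  4  5  6  7  8  9 10
g(k):  0  0  0  0  1  1  1  1  2  2  2
The P-positions (g = 0) in 0..10 are 0, 1, 2, 3.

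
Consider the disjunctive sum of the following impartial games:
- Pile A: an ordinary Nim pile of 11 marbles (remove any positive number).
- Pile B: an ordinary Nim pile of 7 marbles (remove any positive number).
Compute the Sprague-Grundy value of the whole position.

12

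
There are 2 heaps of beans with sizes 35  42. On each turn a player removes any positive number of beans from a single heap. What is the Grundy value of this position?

9

Bitwise XOR of the heap sizes:
  100011  (35)
  101010  (42)
  ------
  001001  (9)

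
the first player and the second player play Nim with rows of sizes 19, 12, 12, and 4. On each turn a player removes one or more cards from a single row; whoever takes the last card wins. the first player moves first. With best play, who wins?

the first player wins

Nim-sum: 19 ⊕ 12 ⊕ 12 ⊕ 4 = 23.
The nim-sum is 23 ≠ 0, so this is an N-position: the player to move can win; the first player has a winning move.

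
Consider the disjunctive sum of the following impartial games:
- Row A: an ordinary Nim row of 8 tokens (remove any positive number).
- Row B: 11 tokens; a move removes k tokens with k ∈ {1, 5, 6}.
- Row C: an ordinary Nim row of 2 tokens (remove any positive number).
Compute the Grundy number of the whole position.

Row A is a plain Nim row of size 8, so its Grundy value is 8.
For row B, compute g(0), g(1), … with moves {1, 5, 6}:
g(0) = mex{} = 0
g(1) = mex{0} = 1
g(2) = mex{1} = 0
g(3) = mex{0} = 1
g(4) = mex{1} = 0
g(5) = mex{0} = 1
g(6) = mex{0,1} = 2
g(7) = mex{0,1,2} = 3
g(8) = mex{0,1,3} = 2
g(9) = mex{0,1,2} = 3
g(10) = mex{0,1,3} = 2
g(11) = mex{1,2} = 0
So g(11) = 0.
Row C is a plain Nim row of size 2, so its Grundy value is 2.
The value of a disjunctive sum is the nim-sum of the parts.
Combined value = 8 ⊕ 0 ⊕ 2 = 10.

10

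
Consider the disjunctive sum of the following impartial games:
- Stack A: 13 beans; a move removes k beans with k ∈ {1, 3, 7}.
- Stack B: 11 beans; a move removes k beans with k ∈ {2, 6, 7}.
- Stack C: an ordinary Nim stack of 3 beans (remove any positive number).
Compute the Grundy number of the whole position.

3

For stack A, compute g(0), g(1), … with moves {1, 3, 7}:
k:     0  1  2  3  4  5  6  7  8  9 10 11 12 13
g(k):  0  1  0  1  0  1  0  1  0  1  0  1  0  1
So g(13) = 1.
For stack B, compute g(0), g(1), … with moves {2, 6, 7}:
k:     0  1  2  3  4  5  6  7  8  9 10 11
g(k):  0  0  1  1  0  0  1  1  2  0  3  1
So g(11) = 1.
Stack C is a plain Nim stack of size 3, so its Grundy value is 3.
The value of a disjunctive sum is the nim-sum of the parts.
Combined value = 1 ⊕ 1 ⊕ 3 = 3.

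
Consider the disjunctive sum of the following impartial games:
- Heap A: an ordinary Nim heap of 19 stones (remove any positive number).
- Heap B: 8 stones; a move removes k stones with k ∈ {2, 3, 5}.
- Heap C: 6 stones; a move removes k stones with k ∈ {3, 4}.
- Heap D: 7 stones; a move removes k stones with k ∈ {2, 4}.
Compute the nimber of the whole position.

17

Heap A is a plain Nim heap of size 19, so its Grundy value is 19.
Build the Grundy sequence for heap B with g(k) = mex{g(k−s) : s ∈ {2, 3, 5}, s ≤ k}:
k:     0  1  2  3  4  5  6  7  8
g(k):  0  0  1  1  2  2  3  0  0
So g(8) = 0.
Grundy values for heap C (subtraction set {3, 4}):
g(0) = mex{} = 0
g(1) = mex{} = 0
g(2) = mex{} = 0
g(3) = mex{0} = 1
g(4) = mex{0} = 1
g(5) = mex{0} = 1
g(6) = mex{0,1} = 2
So g(6) = 2.
For heap D, compute g(0), g(1), … with moves {2, 4}:
k:     0  1  2  3  4  5  6  7
g(k):  0  0  1  1  2  2  0  0
So g(7) = 0.
By the Sprague-Grundy theorem, the Grundy value of a sum of independent games is the XOR of the component values.
Combined value = 19 ⊕ 0 ⊕ 2 ⊕ 0 = 17.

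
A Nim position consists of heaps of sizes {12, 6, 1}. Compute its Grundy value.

11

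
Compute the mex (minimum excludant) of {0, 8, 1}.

2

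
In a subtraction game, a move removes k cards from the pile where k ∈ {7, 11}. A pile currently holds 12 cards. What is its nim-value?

1

Compute g(0), g(1), … for moves {7, 11}:
k:     0  1  2  3  4  5  6  7  8  9 10 11 12
g(k):  0  0  0  0  0  0  0  1  1  1  1  1  1
So g(12) = 1.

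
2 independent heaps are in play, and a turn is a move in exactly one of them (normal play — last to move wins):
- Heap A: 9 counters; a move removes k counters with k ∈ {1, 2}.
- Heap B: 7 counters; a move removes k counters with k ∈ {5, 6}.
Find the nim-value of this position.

1

Build the Grundy sequence for heap A with g(k) = mex{g(k−s) : s ∈ {1, 2}, s ≤ k}:
k:     0  1  2  3  4  5  6  7  8  9
g(k):  0  1  2  0  1  2  0  1  2  0
So g(9) = 0.
Grundy values for heap B (subtraction set {5, 6}):
g(0) = mex{} = 0
g(1) = mex{} = 0
g(2) = mex{} = 0
g(3) = mex{} = 0
g(4) = mex{} = 0
g(5) = mex{0} = 1
g(6) = mex{0} = 1
g(7) = mex{0} = 1
So g(7) = 1.
The value of a disjunctive sum is the nim-sum of the parts.
Combined value = 0 XOR 1 = 1.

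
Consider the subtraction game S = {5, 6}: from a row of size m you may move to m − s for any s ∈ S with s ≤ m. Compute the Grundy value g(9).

1

Grundy values for subtraction set {5, 6}:
k:     0  1  2  3  4  5  6  7  8  9
g(k):  0  0  0  0  0  1  1  1  1  1
So g(9) = 1.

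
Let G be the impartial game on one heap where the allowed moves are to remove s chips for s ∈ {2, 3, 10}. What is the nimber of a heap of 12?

0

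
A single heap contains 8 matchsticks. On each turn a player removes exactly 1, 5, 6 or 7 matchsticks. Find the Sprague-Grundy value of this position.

2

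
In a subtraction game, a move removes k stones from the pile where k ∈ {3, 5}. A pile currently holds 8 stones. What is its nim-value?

0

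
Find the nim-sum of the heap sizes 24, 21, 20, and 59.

34

Write each in binary and XOR column by column:
  011000  (24)
  010101  (21)
  010100  (20)
  111011  (59)
  ------
  100010  (34)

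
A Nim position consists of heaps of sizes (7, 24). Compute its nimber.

31

In binary:
  00111  (7)
  11000  (24)
  -----
  11111  (31)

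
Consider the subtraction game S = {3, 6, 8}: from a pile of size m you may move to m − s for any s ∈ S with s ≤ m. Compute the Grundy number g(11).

Compute g(0), g(1), … for moves {3, 6, 8}:
k:     0  1  2  3  4  5  6  7  8  9 10 11
g(k):  0  0  0  1  1  1  2  2  2  3  3  0
So g(11) = 0.

0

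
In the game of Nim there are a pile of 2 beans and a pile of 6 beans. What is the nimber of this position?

In binary:
  010  (2)
  110  (6)
  ---
  100  (4)

4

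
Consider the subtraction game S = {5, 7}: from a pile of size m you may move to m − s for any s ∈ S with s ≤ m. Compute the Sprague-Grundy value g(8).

Grundy values for subtraction set {5, 7}:
k:     0  1  2  3  4  5  6  7  8
g(k):  0  0  0  0  0  1  1  1  1
So g(8) = 1.

1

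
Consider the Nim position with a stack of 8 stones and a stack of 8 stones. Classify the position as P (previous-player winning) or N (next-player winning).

P-position

In binary:
  1000  (8)
  1000  (8)
  ----
  0000  (0)
The nim-sum is 0, so this is a P-position: the player to move is in a losing position under optimal play.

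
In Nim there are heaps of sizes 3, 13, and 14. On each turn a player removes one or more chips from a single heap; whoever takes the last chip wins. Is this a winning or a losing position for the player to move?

Compute the nim-sum pairwise:
3 ^ 13 = 14
14 ^ 14 = 0
The nim-sum is 0, so this is a P-position: the player to move is in a losing position under optimal play.

Losing position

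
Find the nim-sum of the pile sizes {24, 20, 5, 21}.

Nim-sum: 24 ⊕ 20 ⊕ 5 ⊕ 21 = 28.

28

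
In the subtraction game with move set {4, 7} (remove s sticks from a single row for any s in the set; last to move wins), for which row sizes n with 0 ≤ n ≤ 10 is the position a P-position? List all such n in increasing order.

Build the Grundy sequence with g(k) = mex{g(k−s) : s ∈ {4, 7}, s ≤ k}:
k:     0  1  2  3  4  5  6  7  8  9 10
g(k):  0  0  0  0  1  1  1  1  2  2  2
The P-positions (g = 0) in 0..10 are 0, 1, 2, 3.

0, 1, 2, 3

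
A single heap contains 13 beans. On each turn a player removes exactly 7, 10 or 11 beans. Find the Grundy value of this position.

Build the Grundy sequence with g(k) = mex{g(k−s) : s ∈ {7, 10, 11}, s ≤ k}:
g(0) = mex{} = 0
g(1) = mex{} = 0
g(2) = mex{} = 0
g(3) = mex{} = 0
g(4) = mex{} = 0
g(5) = mex{} = 0
g(6) = mex{} = 0
g(7) = mex{0} = 1
g(8) = mex{0} = 1
g(9) = mex{0} = 1
g(10) = mex{0} = 1
g(11) = mex{0} = 1
g(12) = mex{0} = 1
g(13) = mex{0} = 1
So g(13) = 1.

1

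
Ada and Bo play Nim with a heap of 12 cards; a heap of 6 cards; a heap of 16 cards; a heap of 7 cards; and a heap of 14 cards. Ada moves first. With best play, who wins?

Bitwise XOR of the heap sizes:
  01100  (12)
  00110  (6)
  10000  (16)
  00111  (7)
  01110  (14)
  -----
  10011  (19)
The nim-sum is 19 ≠ 0, so this is an N-position: the player to move can win; Ada has a winning move.

Ada wins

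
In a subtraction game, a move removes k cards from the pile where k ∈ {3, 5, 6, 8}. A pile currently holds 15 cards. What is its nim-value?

1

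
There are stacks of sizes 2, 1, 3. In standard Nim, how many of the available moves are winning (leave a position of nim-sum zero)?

0

Write each in binary and XOR column by column:
  10  (2)
  01  (1)
  11  (3)
  --
  00  (0)
The nim-sum is already 0, so every move leaves a nonzero nim-sum — there are no winning moves.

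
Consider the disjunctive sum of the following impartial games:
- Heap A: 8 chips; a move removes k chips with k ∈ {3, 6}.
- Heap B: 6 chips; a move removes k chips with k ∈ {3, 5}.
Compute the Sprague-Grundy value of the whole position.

0

For heap A, compute g(0), g(1), … with moves {3, 6}:
k:     0  1  2  3  4  5  6  7  8
g(k):  0  0  0  1  1  1  2  2  2
So g(8) = 2.
Build the Grundy sequence for heap B with g(k) = mex{g(k−s) : s ∈ {3, 5}, s ≤ k}:
g(0) = mex{} = 0
g(1) = mex{} = 0
g(2) = mex{} = 0
g(3) = mex{0} = 1
g(4) = mex{0} = 1
g(5) = mex{0} = 1
g(6) = mex{0,1} = 2
So g(6) = 2.
The value of a disjunctive sum is the nim-sum of the parts.
Combined value = 2 ⊕ 2 = 0.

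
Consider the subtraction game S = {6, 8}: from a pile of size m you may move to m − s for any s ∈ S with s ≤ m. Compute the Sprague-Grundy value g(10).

Compute g(0), g(1), … for moves {6, 8}:
g(0) = mex{} = 0
g(1) = mex{} = 0
g(2) = mex{} = 0
g(3) = mex{} = 0
g(4) = mex{} = 0
g(5) = mex{} = 0
g(6) = mex{0} = 1
g(7) = mex{0} = 1
g(8) = mex{0} = 1
g(9) = mex{0} = 1
g(10) = mex{0} = 1
So g(10) = 1.

1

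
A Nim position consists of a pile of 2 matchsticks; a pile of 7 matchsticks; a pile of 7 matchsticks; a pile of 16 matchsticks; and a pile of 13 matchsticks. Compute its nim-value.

Compute the nim-sum pairwise:
2 ^ 7 = 5
5 ^ 7 = 2
2 ^ 16 = 18
18 ^ 13 = 31

31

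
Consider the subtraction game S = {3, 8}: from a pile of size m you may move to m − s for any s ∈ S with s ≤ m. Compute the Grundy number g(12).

0

Grundy values for subtraction set {3, 8}:
k:     0  1  2  3  4  5  6  7  8  9 10 11 12
g(k):  0  0  0  1  1  1  0  0  2  1  1  0  0
So g(12) = 0.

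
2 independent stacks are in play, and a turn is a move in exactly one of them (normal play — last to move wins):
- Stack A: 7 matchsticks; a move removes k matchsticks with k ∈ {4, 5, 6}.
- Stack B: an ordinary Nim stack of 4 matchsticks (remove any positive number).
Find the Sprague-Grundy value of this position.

5

For stack A, compute g(0), g(1), … with moves {4, 5, 6}:
k:     0  1  2  3  4  5  6  7
g(k):  0  0  0  0  1  1  1  1
So g(7) = 1.
Stack B is a plain Nim stack of size 4, so its Grundy value is 4.
By the Sprague-Grundy theorem, the Grundy value of a sum of independent games is the XOR of the component values.
Combined value = 1 ⊕ 4 = 5.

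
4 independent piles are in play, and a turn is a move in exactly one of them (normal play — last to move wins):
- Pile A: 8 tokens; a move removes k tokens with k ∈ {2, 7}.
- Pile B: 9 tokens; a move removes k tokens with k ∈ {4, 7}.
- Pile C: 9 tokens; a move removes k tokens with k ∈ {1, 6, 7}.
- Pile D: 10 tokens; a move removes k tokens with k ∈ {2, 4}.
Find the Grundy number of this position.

For pile A, compute g(0), g(1), … with moves {2, 7}:
g(0) = mex{} = 0
g(1) = mex{} = 0
g(2) = mex{0} = 1
g(3) = mex{0} = 1
g(4) = mex{1} = 0
g(5) = mex{1} = 0
g(6) = mex{0} = 1
g(7) = mex{0} = 1
g(8) = mex{0,1} = 2
So g(8) = 2.
Grundy values for pile B (subtraction set {4, 7}):
k:     0  1  2  3  4  5  6  7  8  9
g(k):  0  0  0  0  1  1  1  1  2  2
So g(9) = 2.
Build the Grundy sequence for pile C with g(k) = mex{g(k−s) : s ∈ {1, 6, 7}, s ≤ k}:
k:     0  1  2  3  4  5  6  7  8  9
g(k):  0  1  0  1  0  1  2  3  2  3
So g(9) = 3.
Build the Grundy sequence for pile D with g(k) = mex{g(k−s) : s ∈ {2, 4}, s ≤ k}:
g(0) = mex{} = 0
g(1) = mex{} = 0
g(2) = mex{0} = 1
g(3) = mex{0} = 1
g(4) = mex{0,1} = 2
g(5) = mex{0,1} = 2
g(6) = mex{1,2} = 0
g(7) = mex{1,2} = 0
g(8) = mex{0,2} = 1
g(9) = mex{0,2} = 1
g(10) = mex{0,1} = 2
So g(10) = 2.
The value of a disjunctive sum is the nim-sum of the parts.
Combined value = 2 XOR 2 XOR 3 XOR 2 = 1.

1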